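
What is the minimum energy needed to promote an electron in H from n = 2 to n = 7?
3.1238 eV

The energy levels of a hydrogen-like atom are E_n = -13.6057 eV / n².

Energy at n = 2: E_2 = -13.6057 / 2² = -3.4014250 eV
Energy at n = 7: E_7 = -13.6057 / 7² = -0.2776673 eV

The excitation energy is the difference:
ΔE = E_7 - E_2
ΔE = -0.2776673 - (-3.4014250)
ΔE = 3.1238 eV

Since this is positive, energy must be absorbed (photon absorption).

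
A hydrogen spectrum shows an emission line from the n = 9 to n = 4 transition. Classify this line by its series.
Brackett series

The spectral series in hydrogen are named based on the final (lower) energy level:
- Lyman series: n_final = 1 (ultraviolet)
- Balmer series: n_final = 2 (visible/near-UV)
- Paschen series: n_final = 3 (infrared)
- Brackett series: n_final = 4 (infrared)
- Pfund series: n_final = 5 (far infrared)

Since this transition ends at n = 4, it belongs to the Brackett series.

For reference, this 9 → 4 line has photon energy
ΔE = 13.6057 eV × (1/4² - 1/9²) = 0.68238465 eV,
corresponding to wavelength λ = hc/ΔE = 1239.84 eV·nm / 0.68238465 eV = 1816.92 nm in the infrared region.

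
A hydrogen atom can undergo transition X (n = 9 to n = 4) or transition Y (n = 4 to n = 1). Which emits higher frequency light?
4 → 1

Calculate the energy for each transition:

Transition 9 → 4:
ΔE₁ = |E_4 - E_9| = |-13.6057/4² - (-13.6057/9²)|
ΔE₁ = |-0.850356250 - (-0.167971605)| = 0.682385 eV

Transition 4 → 1:
ΔE₂ = |E_1 - E_4| = |-13.6057/1² - (-13.6057/4²)|
ΔE₂ = |-13.605700000 - (-0.850356250)| = 12.755344 eV

Since 12.755344 eV > 0.682385 eV, the transition 4 → 1 emits the more energetic photon.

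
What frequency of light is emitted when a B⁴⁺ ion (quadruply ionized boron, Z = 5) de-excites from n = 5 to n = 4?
1.8505e+15 Hz

First, find the transition energy:
E_5 = -13.6057 × 5² / 5² = -13.60570000 eV
E_4 = -13.6057 × 5² / 4² = -21.25890625 eV
|ΔE| = |E_4 - E_5| = 7.65320625 eV

Convert to Joules: E = 7.65320625 eV × (1.602177 × 10⁻¹⁹ J/eV) = 1.226179e-18 J

Using E = hf:
f = E/h = 1.226179e-18 J / (6.62607 × 10⁻³⁴ J·s)
f = 1.8505e+15 Hz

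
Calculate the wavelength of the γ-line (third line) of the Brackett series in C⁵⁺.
60.137 nm

The lines of a series are numbered from the longest wavelength (smallest ΔE) outward; the third line is the transition from n = n_f + 3 to n_f.
The Brackett series has all transitions ending at n_f = 4.

For C⁵⁺ (Z = 6), the third line (γ-line) is the jump from n = 7 to n = 4:
E_7 = -13.6057 × 6² / 7² = -9.99602 eV
E_4 = -13.6057 × 6² / 4² = -30.61283 eV
ΔE = E_7 - E_4 = 20.61681 eV

λ = hc/E = 1239.84 eV·nm / 20.61681 eV
λ = 60.137 nm

This is the γ-line of the Brackett series in C⁵⁺.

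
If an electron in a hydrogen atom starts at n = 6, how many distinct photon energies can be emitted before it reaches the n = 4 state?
3

The electron can occupy levels n = 4, 5, ..., 6 during de-excitation — that is m = 6 - 4 + 1 = 3 distinct levels.

The number of distinct spectral lines equals the number of ways to choose 2 of these m levels (each pair gives one possible emission transition):

Number of lines = m(m-1)/2 = 3×2/2 = 3

These correspond to all possible transitions between the 3 levels:
6 → 5, 6 → 4, 5 → 4

Each transition produces a photon with a unique energy (and thus wavelength). This count does not depend on Z.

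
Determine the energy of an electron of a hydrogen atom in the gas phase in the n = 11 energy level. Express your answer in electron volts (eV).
-0.112 eV

The energy levels of a hydrogen-like atom are given by:
E_n = -13.6057 eV / n²

For n = 11:
E_11 = -13.6057 eV / 11²
E_11 = -13.6057 eV / 121
E_11 = -0.112 eV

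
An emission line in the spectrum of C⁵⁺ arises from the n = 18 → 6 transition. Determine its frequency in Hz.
2.924e+15 Hz

First, find the transition energy:
E_18 = -13.6057 × 6² / 18² = -1.51174444 eV
E_6 = -13.6057 × 6² / 6² = -13.60570000 eV
|ΔE| = |E_6 - E_18| = 12.09395556 eV

Convert to Joules: E = 12.09395556 eV × (1.602177 × 10⁻¹⁹ J/eV) = 1.93767e-18 J

Using E = hf:
f = E/h = 1.93767e-18 J / (6.62607 × 10⁻³⁴ J·s)
f = 2.924e+15 Hz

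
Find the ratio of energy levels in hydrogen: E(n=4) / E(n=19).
22.5625

Using E_n = -13.6057 Z² / n² eV with Z = 1:

E_4 = -13.6057 / 4² = -13.6057 / 16 = -0.85035625 eV
E_19 = -13.6057 / 19² = -13.6057 / 361 = -0.03768892 eV

The ratio is:
E_4/E_19 = (-0.85035625) / (-0.03768892)
E_4/E_19 = (-13.6057/16) / (-13.6057/361)
E_4/E_19 = 361/16
E_4/E_19 = 22.5625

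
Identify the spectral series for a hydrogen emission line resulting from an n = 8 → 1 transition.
Lyman series

The spectral series in hydrogen are named based on the final (lower) energy level:
- Lyman series: n_final = 1 (ultraviolet)
- Balmer series: n_final = 2 (visible/near-UV)
- Paschen series: n_final = 3 (infrared)
- Brackett series: n_final = 4 (infrared)
- Pfund series: n_final = 5 (far infrared)

Since this transition ends at n = 1, it belongs to the Lyman series.

For reference, this 8 → 1 line has photon energy
ΔE = 13.6057 eV × (1/1² - 1/8²) = 13.39311 eV,
corresponding to wavelength λ = hc/ΔE = 1239.84 eV·nm / 13.39311 eV = 92.573 nm in the ultraviolet region.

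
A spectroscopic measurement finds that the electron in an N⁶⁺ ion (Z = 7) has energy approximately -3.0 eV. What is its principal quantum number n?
n = 15

The exact energy levels follow E_n = -13.6057 Z² / n² eV with Z = 7.

The measured value (-3.0 eV) is reported to only 2 significant figures, so we must test candidate n values and see which one matches to that precision.

Candidate energies:
  n = 13:  E = -13.6057 × 7² / 13² = -3.94485 eV
  n = 14:  E = -13.6057 × 7² / 14² = -3.40143 eV
  n = 15:  E = -13.6057 × 7² / 15² = -2.96302 eV  ← matches
  n = 16:  E = -13.6057 × 7² / 16² = -2.60422 eV
  n = 17:  E = -13.6057 × 7² / 17² = -2.30685 eV

Checking against the measurement of -3.0 eV (2 sig figs), only n = 15 agrees:
E_15 = -2.96302 eV, which rounds to -3.0 eV ✓

Therefore n = 15.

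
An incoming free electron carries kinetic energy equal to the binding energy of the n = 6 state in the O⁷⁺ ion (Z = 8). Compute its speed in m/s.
2.92e+06 m/s (or 0.97% of c)

The binding energy at n = 6 for O⁷⁺ is:
E_6 = -13.6057 × 8²/6² = -24.1879 eV
|E_6| = 24.1879 eV

Convert to Joules:
KE = 24.1879 eV × (1.602177 × 10⁻¹⁹ J/eV) = 3.8753e-18 J

Using KE = ½mv²:
v = √(2·KE/m_e)
v = √(2 × 3.8753e-18 J / 9.10938 × 10⁻³¹ kg)
v = 2.92e+06 m/s

This is approximately 0.97% the speed of light.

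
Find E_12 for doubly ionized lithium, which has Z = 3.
-0.85036 eV

For hydrogen-like ions, the energy levels scale with Z²:
E_n = -13.6057 Z² / n² eV

For Li²⁺ (Z = 3) at n = 12:
E_12 = -13.6057 × 3² / 12²
E_12 = -13.6057 × 9 / 144
E_12 = -122.4513 / 144
E_12 = -0.85036 eV

The energy is 9 times more negative than hydrogen at the same n due to the stronger nuclear charge.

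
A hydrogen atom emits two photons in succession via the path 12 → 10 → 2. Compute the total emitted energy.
3.30694 eV

The energy levels of hydrogen are E_n = -13.6057 / n² eV.

First transition (12 → 10):
ΔE₁ = |E_10 - E_12|
ΔE₁ = |-0.13605700000 - (-0.09448402778)| = 0.04157297 eV

Second transition (10 → 2):
ΔE₂ = |E_2 - E_10|
ΔE₂ = |-3.40142500000 - (-0.13605700000)| = 3.26536800 eV

Total energy released:
E_total = ΔE₁ + ΔE₂ = 0.04157297 + 3.26536800 = 3.30694 eV

Note: This equals the direct transition 12 → 2: 3.30694 eV ✓
Energy is conserved regardless of the path taken.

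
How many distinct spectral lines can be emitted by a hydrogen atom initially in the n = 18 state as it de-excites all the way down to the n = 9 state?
45

The electron can occupy levels n = 9, 10, ..., 18 during de-excitation — that is m = 18 - 9 + 1 = 10 distinct levels.

The number of distinct spectral lines equals the number of ways to choose 2 of these m levels (each pair gives one possible emission transition):

Number of lines = m(m-1)/2 = 10×9/2 = 45

These correspond to all possible transitions between the 10 levels:
18 → 17, 18 → 16, 18 → 15, 18 → 14, 18 → 13, 18 → 12, 18 → 11, 18 → 10...

Each transition produces a photon with a unique energy (and thus wavelength). This count does not depend on Z.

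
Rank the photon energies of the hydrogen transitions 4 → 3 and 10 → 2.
10 → 2

Calculate the energy for each transition:

Transition 4 → 3:
ΔE₁ = |E_3 - E_4| = |-13.6057/3² - (-13.6057/4²)|
ΔE₁ = |-1.51174444444 - (-0.85035625000)| = 0.66138819 eV

Transition 10 → 2:
ΔE₂ = |E_2 - E_10| = |-13.6057/2² - (-13.6057/10²)|
ΔE₂ = |-3.40142500000 - (-0.13605700000)| = 3.26536800 eV

Since 3.26536800 eV > 0.66138819 eV, the transition 10 → 2 emits the more energetic photon.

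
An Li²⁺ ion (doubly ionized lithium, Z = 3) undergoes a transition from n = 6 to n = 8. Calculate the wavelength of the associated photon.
833.157 nm

First, find the transition energy using E_n = -13.6057 Z² / n² eV:
E_6 = -13.6057 × 3² / 6² = -3.4014250 eV
E_8 = -13.6057 × 3² / 8² = -1.9133016 eV

Photon energy: |ΔE| = |E_8 - E_6| = 1.4881234 eV

Convert to wavelength using E = hc/λ with hc = 1239.84 eV·nm:
λ = hc/E = 1239.84 eV·nm / 1.4881234 eV
λ = 833.157 nm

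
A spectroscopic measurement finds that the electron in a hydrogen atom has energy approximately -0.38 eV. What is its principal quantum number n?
n = 6

The exact energy levels follow E_n = -13.6057 eV / n².

The measured value (-0.38 eV) is reported to only 2 significant figures, so we must test candidate n values and see which one matches to that precision.

Candidate energies:
  n = 4:  E = -13.6057/4² = -0.85036 eV
  n = 5:  E = -13.6057/5² = -0.54423 eV
  n = 6:  E = -13.6057/6² = -0.37794 eV  ← matches
  n = 7:  E = -13.6057/7² = -0.27767 eV
  n = 8:  E = -13.6057/8² = -0.21259 eV

Checking against the measurement of -0.38 eV (2 sig figs), only n = 6 agrees:
E_6 = -0.37794 eV, which rounds to -0.38 eV ✓

Therefore n = 6.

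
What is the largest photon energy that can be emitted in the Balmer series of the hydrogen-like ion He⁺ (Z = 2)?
13.606 eV

The series limit corresponds to the transition from n = ∞ to n = 2.
This is the highest energy (shortest wavelength) transition in the Balmer series.

E_∞ = 0 eV
E_2 = -13.6057 × 2² / 2² = -13.606 eV

Energy at series limit:
ΔE = E_∞ - E_2 = 0 - (-13.606) = 13.606 eV

This energy equals the ionization energy from the n = 2 state of He⁺.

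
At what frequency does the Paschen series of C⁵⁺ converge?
1.3159e+16 Hz

The series limit corresponds to the transition from n = ∞ to n = 3.
This is the highest energy (shortest wavelength) transition in the Paschen series.

E_∞ = 0 eV
E_3 = -13.6057 × 6² / 3² = -54.422800 eV

Energy at series limit:
ΔE = E_∞ - E_3 = 0 - (-54.422800) = 54.422800 eV
E = 54.422800 eV × (1.602177 × 10⁻¹⁹ J/eV) = 8.719496e-18 J
f = E/h = 8.719496e-18 J / (6.62607 × 10⁻³⁴ J·s) = 1.3159e+16 Hz

This energy equals the ionization energy from the n = 3 state of C⁵⁺.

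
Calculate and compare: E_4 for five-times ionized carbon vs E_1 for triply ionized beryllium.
Be³⁺ at n = 1 (E = -217.691 eV)

Using E_n = -13.6057 Z² / n² eV:

C⁵⁺ (Z = 6) at n = 4:
E = -13.6057 × 6² / 4² = -13.6057 × 36 / 16 = -30.612825 eV

Be³⁺ (Z = 4) at n = 1:
E = -13.6057 × 4² / 1² = -13.6057 × 16 / 1 = -217.691200 eV

Since -217.691200 eV < -30.612825 eV,
Be³⁺ at n = 1 is more tightly bound (requires more energy to ionize).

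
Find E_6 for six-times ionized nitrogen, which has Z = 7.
-18.52 eV

For hydrogen-like ions, the energy levels scale with Z²:
E_n = -13.6057 Z² / n² eV

For N⁶⁺ (Z = 7) at n = 6:
E_6 = -13.6057 × 7² / 6²
E_6 = -13.6057 × 49 / 36
E_6 = -666.6793 / 36
E_6 = -18.52 eV

The energy is 49 times more negative than hydrogen at the same n due to the stronger nuclear charge.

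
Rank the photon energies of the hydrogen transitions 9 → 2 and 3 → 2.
9 → 2

Calculate the energy for each transition:

Transition 9 → 2:
ΔE₁ = |E_2 - E_9| = |-13.6057/2² - (-13.6057/9²)|
ΔE₁ = |-3.401425000 - (-0.167971605)| = 3.233453 eV

Transition 3 → 2:
ΔE₂ = |E_2 - E_3| = |-13.6057/2² - (-13.6057/3²)|
ΔE₂ = |-3.401425000 - (-1.511744444)| = 1.889681 eV

Since 3.233453 eV > 1.889681 eV, the transition 9 → 2 emits the more energetic photon.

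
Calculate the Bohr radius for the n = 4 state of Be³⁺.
0.21167 nm (or 2.11671 Å)

The Bohr radius formula is:
r_n = n² a₀ / Z

where a₀ = 0.05291772 nm is the Bohr radius.

For Be³⁺ (Z = 4) at n = 4:
r_4 = 4² × 0.05291772 nm / 4
r_4 = 16 × 0.05291772 nm / 4
r_4 = 0.846684 nm / 4
r_4 = 0.21167 nm

The electron orbits at approximately 0.21167 nm from the nucleus.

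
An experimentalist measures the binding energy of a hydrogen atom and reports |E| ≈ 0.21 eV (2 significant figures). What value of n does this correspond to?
n = 8

The exact energy levels follow E_n = -13.6057 eV / n².

The measured value (-0.21 eV) is reported to only 2 significant figures, so we must test candidate n values and see which one matches to that precision.

Candidate energies:
  n = 6:  E = -13.6057/6² = -0.37794 eV
  n = 7:  E = -13.6057/7² = -0.27767 eV
  n = 8:  E = -13.6057/8² = -0.21259 eV  ← matches
  n = 9:  E = -13.6057/9² = -0.16797 eV
  n = 10:  E = -13.6057/10² = -0.13606 eV

Checking against the measurement of -0.21 eV (2 sig figs), only n = 8 agrees:
E_8 = -0.21259 eV, which rounds to -0.21 eV ✓

Therefore n = 8.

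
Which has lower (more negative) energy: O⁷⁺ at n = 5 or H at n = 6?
O⁷⁺ at n = 5 (E = -34.83 eV)

Using E_n = -13.6057 Z² / n² eV:

O⁷⁺ (Z = 8) at n = 5:
E = -13.6057 × 8² / 5² = -13.6057 × 64 / 25 = -34.83059 eV

H (Z = 1) at n = 6:
E = -13.6057 × 1² / 6² = -13.6057 × 1 / 36 = -0.37794 eV

Since -34.83059 eV < -0.37794 eV,
O⁷⁺ at n = 5 is more tightly bound (requires more energy to ionize).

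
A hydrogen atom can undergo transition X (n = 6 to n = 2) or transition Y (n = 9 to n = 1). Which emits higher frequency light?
9 → 1

Calculate the energy for each transition:

Transition 6 → 2:
ΔE₁ = |E_2 - E_6| = |-13.6057/2² - (-13.6057/6²)|
ΔE₁ = |-3.401425000 - (-0.377936111)| = 3.023489 eV

Transition 9 → 1:
ΔE₂ = |E_1 - E_9| = |-13.6057/1² - (-13.6057/9²)|
ΔE₂ = |-13.605700000 - (-0.167971605)| = 13.437728 eV

Since 13.437728 eV > 3.023489 eV, the transition 9 → 1 emits the more energetic photon.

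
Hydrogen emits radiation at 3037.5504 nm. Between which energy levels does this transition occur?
n = 10 → n = 5

First, find the photon energy from the wavelength (hc = 1239.84 eV·nm):
E = hc/λ = 1239.84 eV·nm / 3037.5504 nm = 0.40817101 eV

The energy levels of hydrogen satisfy E_n = -13.6057 / n² eV, so an emission n_i → n_f releases
ΔE = 13.6057 × (1/n_f² − 1/n_i²) eV.

Setting ΔE equal to the photon energy:
1/n_f² − 1/n_i² = 0.40817101 / 13.6057 = 0.030000001

Since 1/n_i² must be positive, we need 1/n_f² > 0.030000001, i.e. n_f ≤ 5. For each allowed n_f, solve n_i = (1/n_f² − 0.030000001)^(−1/2) and check whether it is a whole number:
  n_f = 1: 1/n_i² = 1.000000000 − 0.030000001 = 0.969999999 → n_i = 1.015  (not an integer) ✗
  n_f = 2: 1/n_i² = 0.250000000 − 0.030000001 = 0.219999999 → n_i = 2.132  (not an integer) ✗
  n_f = 3: 1/n_i² = 0.111111111 − 0.030000001 = 0.081111110 → n_i = 3.511  (not an integer) ✗
  n_f = 4: 1/n_i² = 0.062500000 − 0.030000001 = 0.032499999 → n_i = 5.547  (not an integer) ✗
  n_f = 5: 1/n_i² = 0.040000000 − 0.030000001 = 0.009999999 → n_i = 10.000  → integer, n_i = 10 ✓

Only n_f = 5 gives an integer upper level, n_i = 10.

The transition is from n = 10 to n = 5 (emission).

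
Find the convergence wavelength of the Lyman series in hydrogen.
91.12651 nm

The series limit corresponds to the transition from n = ∞ to n = 1.
This is the highest energy (shortest wavelength) transition in the Lyman series.

E_∞ = 0 eV
E_1 = -13.6057 / 1² = -13.6057000 eV

Energy at series limit:
ΔE = E_∞ - E_1 = 0 - (-13.6057000) = 13.6057000 eV
λ = hc/E = 1239.84 eV·nm / 13.6057000 eV = 91.12651 nm

This energy equals the ionization energy from the n = 1 state of hydrogen.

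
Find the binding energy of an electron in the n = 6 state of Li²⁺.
3.4014 eV

The ionization energy is the energy needed to remove the electron completely (n → ∞).

For a hydrogen-like ion with Z = 3, E_n = -13.6057 Z² / n² eV.

At n = 6: E_6 = -13.6057 × 3² / 6² = -3.4014250 eV
At n = ∞: E_∞ = 0 eV

Ionization energy = E_∞ - E_6 = 0 - (-3.4014250) = 3.4014250 eV
Ionization energy ≈ 3.4014 eV

This is also called the binding energy of the electron in state n = 6.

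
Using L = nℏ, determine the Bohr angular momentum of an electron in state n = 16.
1.6873e-33 J·s (or 16ℏ)

In the Bohr model, angular momentum is quantized:
L = nℏ

where ℏ = h/(2π) = 1.054572e-34 J·s

For n = 16:
L = 16 × 1.054572e-34 J·s
L = 1.6873e-33 J·s

This can also be written as L = 16ℏ.
The angular momentum is an integer multiple of the reduced Planck constant.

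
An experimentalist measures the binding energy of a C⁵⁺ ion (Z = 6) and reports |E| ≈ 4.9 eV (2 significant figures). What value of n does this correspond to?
n = 10

The exact energy levels follow E_n = -13.6057 Z² / n² eV with Z = 6.

The measured value (-4.9 eV) is reported to only 2 significant figures, so we must test candidate n values and see which one matches to that precision.

Candidate energies:
  n = 8:  E = -13.6057 × 6² / 8² = -7.65321 eV
  n = 9:  E = -13.6057 × 6² / 9² = -6.04698 eV
  n = 10:  E = -13.6057 × 6² / 10² = -4.89805 eV  ← matches
  n = 11:  E = -13.6057 × 6² / 11² = -4.04798 eV
  n = 12:  E = -13.6057 × 6² / 12² = -3.40143 eV

Checking against the measurement of -4.9 eV (2 sig figs), only n = 10 agrees:
E_10 = -4.89805 eV, which rounds to -4.9 eV ✓

Therefore n = 10.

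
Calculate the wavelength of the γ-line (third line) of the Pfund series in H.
3738.52362 nm

The lines of a series are numbered from the longest wavelength (smallest ΔE) outward; the third line is the transition from n = n_f + 3 to n_f.
The Pfund series has all transitions ending at n_f = 5.

For H, the third line (γ-line) is the jump from n = 8 to n = 5:
E_8 = -13.6057 / 8² = -0.21258906250 eV
E_5 = -13.6057 / 5² = -0.54422800000 eV
ΔE = E_8 - E_5 = 0.33163893750 eV

λ = hc/E = 1239.84 eV·nm / 0.33163893750 eV
λ = 3738.52362 nm

This is the γ-line of the Pfund series in H.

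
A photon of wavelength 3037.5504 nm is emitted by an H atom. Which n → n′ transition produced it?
n = 10 → n = 5

First, find the photon energy from the wavelength (hc = 1239.84 eV·nm):
E = hc/λ = 1239.84 eV·nm / 3037.5504 nm = 0.40817101 eV

The energy levels of hydrogen satisfy E_n = -13.6057 / n² eV, so an emission n_i → n_f releases
ΔE = 13.6057 × (1/n_f² − 1/n_i²) eV.

Setting ΔE equal to the photon energy:
1/n_f² − 1/n_i² = 0.40817101 / 13.6057 = 0.030000001

Since 1/n_i² must be positive, we need 1/n_f² > 0.030000001, i.e. n_f ≤ 5. For each allowed n_f, solve n_i = (1/n_f² − 0.030000001)^(−1/2) and check whether it is a whole number:
  n_f = 1: 1/n_i² = 1.000000000 − 0.030000001 = 0.969999999 → n_i = 1.015  (not an integer) ✗
  n_f = 2: 1/n_i² = 0.250000000 − 0.030000001 = 0.219999999 → n_i = 2.132  (not an integer) ✗
  n_f = 3: 1/n_i² = 0.111111111 − 0.030000001 = 0.081111110 → n_i = 3.511  (not an integer) ✗
  n_f = 4: 1/n_i² = 0.062500000 − 0.030000001 = 0.032499999 → n_i = 5.547  (not an integer) ✗
  n_f = 5: 1/n_i² = 0.040000000 − 0.030000001 = 0.009999999 → n_i = 10.000  → integer, n_i = 10 ✓

Only n_f = 5 gives an integer upper level, n_i = 10.

The transition is from n = 10 to n = 5 (emission).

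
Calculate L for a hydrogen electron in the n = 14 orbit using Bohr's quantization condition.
1.48e-33 J·s (or 14ℏ)

In the Bohr model, angular momentum is quantized:
L = nℏ

where ℏ = h/(2π) = 1.0546e-34 J·s

For n = 14:
L = 14 × 1.0546e-34 J·s
L = 1.48e-33 J·s

This can also be written as L = 14ℏ.
The angular momentum is an integer multiple of the reduced Planck constant.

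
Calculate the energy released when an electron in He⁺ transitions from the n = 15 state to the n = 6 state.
1.26987 eV

The energy levels are E_n = -13.6057 Z² eV / n².

Energy at n = 15: E_15 = -13.6057 × 2² / 15² = -0.24187911 eV
Energy at n = 6: E_6 = -13.6057 × 2² / 6² = -1.51174444 eV

For emission (electron falling to lower state), the photon energy is:
E_photon = E_15 - E_6 = |-0.24187911 - (-1.51174444)|
E_photon = 1.26987 eV

This energy is carried away by the emitted photon.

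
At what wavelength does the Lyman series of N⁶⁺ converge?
1.8597 nm

The series limit corresponds to the transition from n = ∞ to n = 1.
This is the highest energy (shortest wavelength) transition in the Lyman series.

E_∞ = 0 eV
E_1 = -13.6057 × 7² / 1² = -666.679300 eV

Energy at series limit:
ΔE = E_∞ - E_1 = 0 - (-666.679300) = 666.679300 eV
λ = hc/E = 1239.84 eV·nm / 666.679300 eV = 1.8597 nm

This energy equals the ionization energy from the n = 1 state of N⁶⁺.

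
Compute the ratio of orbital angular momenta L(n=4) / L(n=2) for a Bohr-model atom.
2.0000

In the Bohr model, L_n = nℏ, so the ratio is purely the ratio of quantum numbers:

L_4/L_2 = 4ℏ / 2ℏ = 4/2 = 2.0000

The angular momentum scales linearly with n.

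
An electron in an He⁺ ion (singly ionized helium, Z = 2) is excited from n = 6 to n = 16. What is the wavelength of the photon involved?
954.343120 nm

First, find the transition energy using E_n = -13.6057 Z² / n² eV:
E_6 = -13.6057 × 2² / 6² = -1.5117444444 eV
E_16 = -13.6057 × 2² / 16² = -0.2125890625 eV

Photon energy: |ΔE| = |E_16 - E_6| = 1.2991553819 eV

Convert to wavelength using E = hc/λ with hc = 1239.84 eV·nm:
λ = hc/E = 1239.84 eV·nm / 1.2991553819 eV
λ = 954.343120 nm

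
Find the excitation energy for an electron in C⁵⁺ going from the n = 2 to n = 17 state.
120.75647 eV

The energy levels of a hydrogen-like atom are E_n = -13.6057 Z² eV / n².

Energy at n = 2: E_2 = -13.6057 × 6² / 2² = -122.45130000 eV
Energy at n = 17: E_17 = -13.6057 × 6² / 17² = -1.69482768 eV

The excitation energy is the difference:
ΔE = E_17 - E_2
ΔE = -1.69482768 - (-122.45130000)
ΔE = 120.75647 eV

Since this is positive, energy must be absorbed (photon absorption).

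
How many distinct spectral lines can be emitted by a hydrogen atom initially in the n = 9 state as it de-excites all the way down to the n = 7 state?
3

The electron can occupy levels n = 7, 8, ..., 9 during de-excitation — that is m = 9 - 7 + 1 = 3 distinct levels.

The number of distinct spectral lines equals the number of ways to choose 2 of these m levels (each pair gives one possible emission transition):

Number of lines = m(m-1)/2 = 3×2/2 = 3

These correspond to all possible transitions between the 3 levels:
9 → 8, 9 → 7, 8 → 7

Each transition produces a photon with a unique energy (and thus wavelength). This count does not depend on Z.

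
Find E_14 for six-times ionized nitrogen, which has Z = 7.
-3.4014 eV

For hydrogen-like ions, the energy levels scale with Z²:
E_n = -13.6057 Z² / n² eV

For N⁶⁺ (Z = 7) at n = 14:
E_14 = -13.6057 × 7² / 14²
E_14 = -13.6057 × 49 / 196
E_14 = -666.6793 / 196
E_14 = -3.4014 eV

The energy is 49 times more negative than hydrogen at the same n due to the stronger nuclear charge.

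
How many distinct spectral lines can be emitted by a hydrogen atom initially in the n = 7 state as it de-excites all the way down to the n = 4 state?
6

The electron can occupy levels n = 4, 5, ..., 7 during de-excitation — that is m = 7 - 4 + 1 = 4 distinct levels.

The number of distinct spectral lines equals the number of ways to choose 2 of these m levels (each pair gives one possible emission transition):

Number of lines = m(m-1)/2 = 4×3/2 = 6

These correspond to all possible transitions between the 4 levels:
7 → 6, 7 → 5, 7 → 4, 6 → 5, 6 → 4, 5 → 4

Each transition produces a photon with a unique energy (and thus wavelength). This count does not depend on Z.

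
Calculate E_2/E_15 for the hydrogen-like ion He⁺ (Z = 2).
56.250000

Using E_n = -13.6057 Z² / n² eV with Z = 2:

E_2 = -13.6057 × 2² / 2² = -54.4228 / 4 = -13.605700000000 eV
E_15 = -13.6057 × 2² / 15² = -54.4228 / 225 = -0.241879111111 eV

The ratio is:
E_2/E_15 = (-13.605700000000) / (-0.241879111111)
E_2/E_15 = (-54.4228/4) / (-54.4228/225)
E_2/E_15 = 225/4
E_2/E_15 = 56.250000
(Note: the Z² factors cancel in the ratio.)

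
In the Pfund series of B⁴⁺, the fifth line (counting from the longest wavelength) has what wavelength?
121.50202 nm

The lines of a series are numbered from the longest wavelength (smallest ΔE) outward; the fifth line is the transition from n = n_f + 5 to n_f.
The Pfund series has all transitions ending at n_f = 5.

For B⁴⁺ (Z = 5), the fifth line (ε-line) is the jump from n = 10 to n = 5:
E_10 = -13.6057 × 5² / 10² = -3.40142500 eV
E_5 = -13.6057 × 5² / 5² = -13.60570000 eV
ΔE = E_10 - E_5 = 10.20427500 eV

λ = hc/E = 1239.84 eV·nm / 10.20427500 eV
λ = 121.50202 nm

This is the ε-line of the Pfund series in B⁴⁺.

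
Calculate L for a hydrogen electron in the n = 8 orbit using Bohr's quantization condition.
8.44e-34 J·s (or 8ℏ)

In the Bohr model, angular momentum is quantized:
L = nℏ

where ℏ = h/(2π) = 1.0546e-34 J·s

For n = 8:
L = 8 × 1.0546e-34 J·s
L = 8.44e-34 J·s

This can also be written as L = 8ℏ.
The angular momentum is an integer multiple of the reduced Planck constant.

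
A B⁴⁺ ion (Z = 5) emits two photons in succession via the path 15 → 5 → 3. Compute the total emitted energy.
36.28187 eV

The energy levels of B⁴⁺ are E_n = -13.6057 × 5² / n² eV.

First transition (15 → 5):
ΔE₁ = |E_5 - E_15|
ΔE₁ = |-13.60570000000 - (-1.51174444444)| = 12.09395556 eV

Second transition (5 → 3):
ΔE₂ = |E_3 - E_5|
ΔE₂ = |-37.79361111111 - (-13.60570000000)| = 24.18791111 eV

Total energy released:
E_total = ΔE₁ + ΔE₂ = 12.09395556 + 24.18791111 = 36.28187 eV

Note: This equals the direct transition 15 → 3: 36.28187 eV ✓
Energy is conserved regardless of the path taken.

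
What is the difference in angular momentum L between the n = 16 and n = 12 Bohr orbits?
4.21829e-34 J·s (or 4ℏ)

In the Bohr model, L_n = nℏ where ℏ = 1.0545718e-34 J·s.

L_16 = 16ℏ = 1.6873149e-33 J·s
L_12 = 12ℏ = 1.2654862e-33 J·s

ΔL = L_16 - L_12 = (16 - 12)ℏ = 4ℏ
ΔL = 4 × 1.0545718e-34 J·s = 4.21829e-34 J·s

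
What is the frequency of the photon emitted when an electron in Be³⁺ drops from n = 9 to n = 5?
1.456e+15 Hz

First, find the transition energy:
E_9 = -13.6057 × 4² / 9² = -2.68754568 eV
E_5 = -13.6057 × 4² / 5² = -8.70764800 eV
|ΔE| = |E_5 - E_9| = 6.02010232 eV

Convert to Joules: E = 6.02010232 eV × (1.602177 × 10⁻¹⁹ J/eV) = 9.64527e-19 J

Using E = hf:
f = E/h = 9.64527e-19 J / (6.62607 × 10⁻³⁴ J·s)
f = 1.456e+15 Hz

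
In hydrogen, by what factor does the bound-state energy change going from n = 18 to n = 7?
6.61224

Using E_n = -13.6057 Z² / n² eV with Z = 1:

E_7 = -13.6057 / 7² = -13.6057 / 49 = -0.27766734694 eV
E_18 = -13.6057 / 18² = -13.6057 / 324 = -0.04199290123 eV

The ratio is:
E_7/E_18 = (-0.27766734694) / (-0.04199290123)
E_7/E_18 = (-13.6057/49) / (-13.6057/324)
E_7/E_18 = 324/49
E_7/E_18 = 6.61224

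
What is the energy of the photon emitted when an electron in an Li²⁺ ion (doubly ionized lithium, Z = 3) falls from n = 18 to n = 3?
13.22776 eV

The energy levels are E_n = -13.6057 Z² eV / n².

Energy at n = 18: E_18 = -13.6057 × 3² / 18² = -0.37793611 eV
Energy at n = 3: E_3 = -13.6057 × 3² / 3² = -13.60570000 eV

For emission (electron falling to lower state), the photon energy is:
E_photon = E_18 - E_3 = |-0.37793611 - (-13.60570000)|
E_photon = 13.22776 eV

This energy is carried away by the emitted photon.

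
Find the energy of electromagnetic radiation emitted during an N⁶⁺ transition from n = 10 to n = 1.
660.01251 eV

The energy levels are E_n = -13.6057 Z² eV / n².

Energy at n = 10: E_10 = -13.6057 × 7² / 10² = -6.66679300 eV
Energy at n = 1: E_1 = -13.6057 × 7² / 1² = -666.67930000 eV

For emission (electron falling to lower state), the photon energy is:
E_photon = E_10 - E_1 = |-6.66679300 - (-666.67930000)|
E_photon = 660.01251 eV

This energy is carried away by the emitted photon.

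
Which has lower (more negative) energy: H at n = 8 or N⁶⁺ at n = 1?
N⁶⁺ at n = 1 (E = -666.679300 eV)

Using E_n = -13.6057 Z² / n² eV:

H (Z = 1) at n = 8:
E = -13.6057 × 1² / 8² = -13.6057 × 1 / 64 = -0.212589063 eV

N⁶⁺ (Z = 7) at n = 1:
E = -13.6057 × 7² / 1² = -13.6057 × 49 / 1 = -666.679300000 eV

Since -666.679300000 eV < -0.212589063 eV,
N⁶⁺ at n = 1 is more tightly bound (requires more energy to ionize).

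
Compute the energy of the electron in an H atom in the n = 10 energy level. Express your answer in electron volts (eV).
-0.136057 eV

The energy levels of a hydrogen-like atom are given by:
E_n = -13.6057 eV / n²

For n = 10:
E_10 = -13.6057 eV / 10²
E_10 = -13.6057 eV / 100
E_10 = -0.136057 eV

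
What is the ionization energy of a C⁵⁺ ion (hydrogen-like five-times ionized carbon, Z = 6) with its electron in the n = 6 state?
13.6057 eV

The ionization energy is the energy needed to remove the electron completely (n → ∞).

For a hydrogen-like ion with Z = 6, E_n = -13.6057 Z² / n² eV.

At n = 6: E_6 = -13.6057 × 6² / 6² = -13.6057000 eV
At n = ∞: E_∞ = 0 eV

Ionization energy = E_∞ - E_6 = 0 - (-13.6057000) = 13.6057000 eV
Ionization energy ≈ 13.6057 eV

This is also called the binding energy of the electron in state n = 6.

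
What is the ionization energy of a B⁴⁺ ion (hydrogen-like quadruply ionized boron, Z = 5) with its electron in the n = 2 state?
85.0356 eV

The ionization energy is the energy needed to remove the electron completely (n → ∞).

For a hydrogen-like ion with Z = 5, E_n = -13.6057 Z² / n² eV.

At n = 2: E_2 = -13.6057 × 5² / 2² = -85.0356250 eV
At n = ∞: E_∞ = 0 eV

Ionization energy = E_∞ - E_2 = 0 - (-85.0356250) = 85.0356250 eV
Ionization energy ≈ 85.0356 eV

This is also called the binding energy of the electron in state n = 2.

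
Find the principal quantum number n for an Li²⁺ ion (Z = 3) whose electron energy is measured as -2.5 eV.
n = 7

The exact energy levels follow E_n = -13.6057 Z² / n² eV with Z = 3.

The measured value (-2.5 eV) is reported to only 2 significant figures, so we must test candidate n values and see which one matches to that precision.

Candidate energies:
  n = 5:  E = -13.6057 × 3² / 5² = -4.89805 eV
  n = 6:  E = -13.6057 × 3² / 6² = -3.40143 eV
  n = 7:  E = -13.6057 × 3² / 7² = -2.49901 eV  ← matches
  n = 8:  E = -13.6057 × 3² / 8² = -1.91330 eV
  n = 9:  E = -13.6057 × 3² / 9² = -1.51174 eV

Checking against the measurement of -2.5 eV (2 sig figs), only n = 7 agrees:
E_7 = -2.49901 eV, which rounds to -2.5 eV ✓

Therefore n = 7.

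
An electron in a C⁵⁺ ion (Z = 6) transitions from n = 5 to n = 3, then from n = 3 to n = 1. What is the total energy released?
470.212992 eV

The energy levels of C⁵⁺ are E_n = -13.6057 × 6² / n² eV.

First transition (5 → 3):
ΔE₁ = |E_3 - E_5|
ΔE₁ = |-54.422800000000 - (-19.592208000000)| = 34.830592000 eV

Second transition (3 → 1):
ΔE₂ = |E_1 - E_3|
ΔE₂ = |-489.805200000000 - (-54.422800000000)| = 435.382400000 eV

Total energy released:
E_total = ΔE₁ + ΔE₂ = 34.830592000 + 435.382400000 = 470.212992 eV

Note: This equals the direct transition 5 → 1: 470.212992 eV ✓
Energy is conserved regardless of the path taken.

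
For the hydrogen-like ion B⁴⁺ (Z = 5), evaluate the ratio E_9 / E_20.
4.9383

Using E_n = -13.6057 Z² / n² eV with Z = 5:

E_9 = -13.6057 × 5² / 9² = -340.1425 / 81 = -4.1992901235 eV
E_20 = -13.6057 × 5² / 20² = -340.1425 / 400 = -0.8503562500 eV

The ratio is:
E_9/E_20 = (-4.1992901235) / (-0.8503562500)
E_9/E_20 = (-340.1425/81) / (-340.1425/400)
E_9/E_20 = 400/81
E_9/E_20 = 4.9383
(Note: the Z² factors cancel in the ratio.)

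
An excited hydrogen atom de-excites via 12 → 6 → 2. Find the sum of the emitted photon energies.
3.306941 eV

The energy levels of hydrogen are E_n = -13.6057 / n² eV.

First transition (12 → 6):
ΔE₁ = |E_6 - E_12|
ΔE₁ = |-0.377936111111 - (-0.094484027778)| = 0.283452083 eV

Second transition (6 → 2):
ΔE₂ = |E_2 - E_6|
ΔE₂ = |-3.401425000000 - (-0.377936111111)| = 3.023488889 eV

Total energy released:
E_total = ΔE₁ + ΔE₂ = 0.283452083 + 3.023488889 = 3.306941 eV

Note: This equals the direct transition 12 → 2: 3.306941 eV ✓
Energy is conserved regardless of the path taken.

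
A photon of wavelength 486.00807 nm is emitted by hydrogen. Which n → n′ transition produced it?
n = 4 → n = 2

First, find the photon energy from the wavelength (hc = 1239.84 eV·nm):
E = hc/λ = 1239.84 eV·nm / 486.00807 nm = 2.5510688 eV

The energy levels of hydrogen satisfy E_n = -13.6057 / n² eV, so an emission n_i → n_f releases
ΔE = 13.6057 × (1/n_f² − 1/n_i²) eV.

Setting ΔE equal to the photon energy:
1/n_f² − 1/n_i² = 2.5510688 / 13.6057 = 0.18750000

Since 1/n_i² must be positive, we need 1/n_f² > 0.18750000, i.e. n_f ≤ 2. For each allowed n_f, solve n_i = (1/n_f² − 0.18750000)^(−1/2) and check whether it is a whole number:
  n_f = 1: 1/n_i² = 1.00000000 − 0.18750000 = 0.81250000 → n_i = 1.109  (not an integer) ✗
  n_f = 2: 1/n_i² = 0.25000000 − 0.18750000 = 0.06250000 → n_i = 4.000  → integer, n_i = 4 ✓

Only n_f = 2 gives an integer upper level, n_i = 4.

The transition is from n = 4 to n = 2 (emission).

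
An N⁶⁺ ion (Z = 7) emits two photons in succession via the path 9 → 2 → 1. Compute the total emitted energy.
658.45 eV

The energy levels of N⁶⁺ are E_n = -13.6057 × 7² / n² eV.

First transition (9 → 2):
ΔE₁ = |E_2 - E_9|
ΔE₁ = |-166.66982500 - (-8.23060864)| = 158.43922 eV

Second transition (2 → 1):
ΔE₂ = |E_1 - E_2|
ΔE₂ = |-666.67930000 - (-166.66982500)| = 500.00948 eV

Total energy released:
E_total = ΔE₁ + ΔE₂ = 158.43922 + 500.00948 = 658.45 eV

Note: This equals the direct transition 9 → 1: 658.45 eV ✓
Energy is conserved regardless of the path taken.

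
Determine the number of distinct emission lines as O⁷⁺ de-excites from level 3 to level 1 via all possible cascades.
3

The electron can occupy levels n = 1, 2, ..., 3 during de-excitation — that is m = 3 - 1 + 1 = 3 distinct levels.

The number of distinct spectral lines equals the number of ways to choose 2 of these m levels (each pair gives one possible emission transition):

Number of lines = m(m-1)/2 = 3×2/2 = 3

These correspond to all possible transitions between the 3 levels:
3 → 2, 3 → 1, 2 → 1

Each transition produces a photon with a unique energy (and thus wavelength). This count does not depend on Z.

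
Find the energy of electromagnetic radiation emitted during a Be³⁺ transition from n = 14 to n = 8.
2.29 eV

The energy levels are E_n = -13.6057 Z² eV / n².

Energy at n = 14: E_14 = -13.6057 × 4² / 14² = -1.11067 eV
Energy at n = 8: E_8 = -13.6057 × 4² / 8² = -3.40143 eV

For emission (electron falling to lower state), the photon energy is:
E_photon = E_14 - E_8 = |-1.11067 - (-3.40143)|
E_photon = 2.29 eV

This energy is carried away by the emitted photon.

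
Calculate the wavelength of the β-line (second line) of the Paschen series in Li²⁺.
142.3852 nm

The lines of a series are numbered from the longest wavelength (smallest ΔE) outward; the second line is the transition from n = n_f + 2 to n_f.
The Paschen series has all transitions ending at n_f = 3.

For Li²⁺ (Z = 3), the second line (β-line) is the jump from n = 5 to n = 3:
E_5 = -13.6057 × 3² / 5² = -4.89805200 eV
E_3 = -13.6057 × 3² / 3² = -13.60570000 eV
ΔE = E_5 - E_3 = 8.70764800 eV

λ = hc/E = 1239.84 eV·nm / 8.70764800 eV
λ = 142.3852 nm

This is the β-line of the Paschen series in Li²⁺.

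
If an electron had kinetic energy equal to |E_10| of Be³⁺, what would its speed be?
8.75e+05 m/s (or 0.2919% of c)

The binding energy at n = 10 for Be³⁺ is:
E_10 = -13.6057 × 4²/10² = -2.176912 eV
|E_10| = 2.176912 eV

Convert to Joules:
KE = 2.176912 eV × (1.602177 × 10⁻¹⁹ J/eV) = 3.4878e-19 J

Using KE = ½mv²:
v = √(2·KE/m_e)
v = √(2 × 3.4878e-19 J / 9.10938 × 10⁻³¹ kg)
v = 8.75e+05 m/s

This is approximately 0.2919% the speed of light.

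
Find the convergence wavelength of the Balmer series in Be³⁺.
22.78 nm

The series limit corresponds to the transition from n = ∞ to n = 2.
This is the highest energy (shortest wavelength) transition in the Balmer series.

E_∞ = 0 eV
E_2 = -13.6057 × 4² / 2² = -54.4228 eV

Energy at series limit:
ΔE = E_∞ - E_2 = 0 - (-54.4228) = 54.4228 eV
λ = hc/E = 1239.84 eV·nm / 54.4228 eV = 22.78 nm

This energy equals the ionization energy from the n = 2 state of Be³⁺.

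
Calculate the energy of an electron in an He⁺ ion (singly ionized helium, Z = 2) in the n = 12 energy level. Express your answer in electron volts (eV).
-0.3779 eV

The energy levels of a hydrogen-like atom are given by:
E_n = -13.6057 Z² / n² eV  (with Z = 2 for He⁺)

For n = 12:
E_12 = -13.6057 × 2² / 12²
E_12 = -13.6057 × 4 / 144
E_12 = -0.3779 eV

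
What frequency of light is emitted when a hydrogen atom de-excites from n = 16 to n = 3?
3.527e+14 Hz

First, find the transition energy:
E_16 = -13.6057 / 16² = -0.053147 eV
E_3 = -13.6057 / 3² = -1.511744 eV
|ΔE| = |E_3 - E_16| = 1.458597 eV

Convert to Joules: E = 1.458597 eV × (1.602177 × 10⁻¹⁹ J/eV) = 2.33693e-19 J

Using E = hf:
f = E/h = 2.33693e-19 J / (6.62607 × 10⁻³⁴ J·s)
f = 3.527e+14 Hz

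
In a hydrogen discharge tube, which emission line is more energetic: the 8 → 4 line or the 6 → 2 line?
6 → 2

Calculate the energy for each transition:

Transition 8 → 4:
ΔE₁ = |E_4 - E_8| = |-13.6057/4² - (-13.6057/8²)|
ΔE₁ = |-0.8503562500 - (-0.2125890625)| = 0.6377672 eV

Transition 6 → 2:
ΔE₂ = |E_2 - E_6| = |-13.6057/2² - (-13.6057/6²)|
ΔE₂ = |-3.4014250000 - (-0.3779361111)| = 3.0234889 eV

Since 3.0234889 eV > 0.6377672 eV, the transition 6 → 2 emits the more energetic photon.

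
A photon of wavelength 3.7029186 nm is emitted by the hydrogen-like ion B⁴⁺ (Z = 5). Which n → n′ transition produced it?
n = 8 → n = 1

First, find the photon energy from the wavelength (hc = 1239.84 eV·nm):
E = hc/λ = 1239.84 eV·nm / 3.7029186 nm = 334.82778 eV

The energy levels of B⁴⁺ satisfy E_n = -13.6057 × 5² / n² eV, so an emission n_i → n_f releases
ΔE = 13.6057 × 5² × (1/n_f² − 1/n_i²) eV.

Setting ΔE equal to the photon energy:
1/n_f² − 1/n_i² = 334.82778 / (13.6057 × 5²) = 0.98437502

Since 1/n_i² must be positive, we need 1/n_f² > 0.98437502, i.e. n_f ≤ 1. For each allowed n_f, solve n_i = (1/n_f² − 0.98437502)^(−1/2) and check whether it is a whole number:
  n_f = 1: 1/n_i² = 1.00000000 − 0.98437502 = 0.01562498 → n_i = 8.000  → integer, n_i = 8 ✓

Only n_f = 1 gives an integer upper level, n_i = 8.

The transition is from n = 8 to n = 1 (emission).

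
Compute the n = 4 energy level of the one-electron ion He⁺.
-3.4014 eV

For hydrogen-like ions, the energy levels scale with Z²:
E_n = -13.6057 Z² / n² eV

For He⁺ (Z = 2) at n = 4:
E_4 = -13.6057 × 2² / 4²
E_4 = -13.6057 × 4 / 16
E_4 = -54.4228 / 16
E_4 = -3.4014 eV

The energy is 4 times more negative than hydrogen at the same n due to the stronger nuclear charge.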